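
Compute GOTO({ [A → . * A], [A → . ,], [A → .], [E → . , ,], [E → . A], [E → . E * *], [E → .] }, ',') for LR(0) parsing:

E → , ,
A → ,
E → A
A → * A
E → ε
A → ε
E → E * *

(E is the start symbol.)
{ [A → , .], [E → , . ,] }

GOTO(I, ',') = CLOSURE({ [A → αX.β] : [A → α.Xβ] ∈ I, X = ',' })

Items with dot before ',', with the dot advanced:
  [A → . ,] → [A → , .]
  [E → . , ,] → [E → , . ,]
Closure adds nothing (no advanced item has the dot before a non-terminal).

GOTO = { [A → , .], [E → , . ,] }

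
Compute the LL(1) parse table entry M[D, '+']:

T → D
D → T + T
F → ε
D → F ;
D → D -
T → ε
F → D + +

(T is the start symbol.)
To find M[D, '+'], we find productions for D where '+' is in the predict set (PREDICT(N → α) = (FIRST(α) \ {ε}) ∪ (FOLLOW(N) if α ⇒* ε)).

Relevant sets:
  FIRST(T) = { '+', ';', ε }
  FIRST(F) = { '+', ';', ε }
  FIRST(D) = { '+', ';' }

D → T + T: PREDICT = { '+', ';' }
  '+' is in predict set, so this production goes in M[D, '+']
D → F ;: PREDICT = { '+', ';' }
  '+' is in predict set, so this production goes in M[D, '+']
D → D -: PREDICT = { '+', ';' }
  '+' is in predict set, so this production goes in M[D, '+']

M[D, '+'] = D → T + T, D → F ;, D → D -  (a multiply-defined cell — the grammar is not LL(1))

Answer: D → T + T, D → F ;, D → D -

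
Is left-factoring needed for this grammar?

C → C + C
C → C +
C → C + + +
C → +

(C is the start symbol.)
Left-factoring is needed when two productions for the same non-terminal
share a common prefix on the right-hand side.

Productions for C:
  C → C + C
  C → C +
  C → C + + +
  C → +

Found common prefix 'C +' in productions for C

Answer: Yes, C has productions with common prefix 'C +'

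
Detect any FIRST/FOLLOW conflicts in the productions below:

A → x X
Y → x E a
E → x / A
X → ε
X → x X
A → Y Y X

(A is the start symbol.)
A FIRST/FOLLOW conflict occurs when a non-terminal N has a nullable alternative N → β (β ⇒* ε) and another alternative N → α with FIRST(α) ∩ FOLLOW(N) ≠ ∅: on such a lookahead the parser cannot decide between expanding α and letting N vanish via β.

Nullable non-terminals: X.

X: nullable alternative(s) X → ε; FOLLOW(X) = { $, 'a' }
  X → ε: FIRST \ {ε} = { } — this is the only nullable alternative, skip
  X → x X: FIRST \ {ε} = { 'x' } — disjoint from FOLLOW(X)

A, E, Y have no nullable alternative, so no FIRST/FOLLOW check is needed there.

No FIRST/FOLLOW conflicts found.

Answer: No FIRST/FOLLOW conflicts.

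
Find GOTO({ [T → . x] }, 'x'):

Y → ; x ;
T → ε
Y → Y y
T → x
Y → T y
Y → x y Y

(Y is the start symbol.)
GOTO(I, 'x') = CLOSURE({ [A → αX.β] : [A → α.Xβ] ∈ I, X = 'x' })

Items with dot before 'x', with the dot advanced:
  [T → . x] → [T → x .]
Closure adds nothing (no advanced item has the dot before a non-terminal).

GOTO = { [T → x .] }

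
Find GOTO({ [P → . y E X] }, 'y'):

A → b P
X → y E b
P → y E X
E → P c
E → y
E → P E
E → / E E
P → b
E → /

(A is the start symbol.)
{ [E → . / E E], [E → . /], [E → . P E], [E → . P c], [E → . y], [P → . b], [P → . y E X], [P → y . E X] }

GOTO(I, 'y') = CLOSURE({ [A → αX.β] : [A → α.Xβ] ∈ I, X = 'y' })

Items with dot before 'y', with the dot advanced:
  [P → . y E X] → [P → y . E X]
Closure of the advanced items:
  [P → y . E X] has the dot before E: add [E → . P c], [E → . y], [E → . P E], [E → . / E E], [E → . /]
  [E → . P c] has the dot before P: add [P → . y E X], [P → . b]

GOTO = { [E → . / E E], [E → . /], [E → . P E], [E → . P c], [E → . y], [P → . b], [P → . y E X], [P → y . E X] }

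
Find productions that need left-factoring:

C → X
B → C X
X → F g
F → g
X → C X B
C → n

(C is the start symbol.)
No, left-factoring is not needed

Left-factoring is needed when two productions for the same non-terminal
share a common prefix on the right-hand side.

Productions for C:
  C → X
  C → n
Productions for X:
  X → F g
  X → C X B

No common prefixes found.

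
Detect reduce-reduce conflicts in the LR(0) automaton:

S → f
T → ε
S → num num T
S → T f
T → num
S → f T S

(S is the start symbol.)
A reduce-reduce conflict occurs when an LR(0) state has two complete items [A → α .] and [B → β .] — both call for a reduction, and with no lookahead the parser cannot choose between them.

Augment with S' → S and build the canonical LR(0) collection (I0 = CLOSURE({[S' → . S]}), then GOTO on every symbol after a dot until no new states appear). It has 11 states:
  I0: { [S → . T f], [S → . f T S], [S → . f], [S → . num num T], [S' → . S], [T → . num], [T → .] }  — shift, reduce
  I1: { [S' → S .] }  — accept
  I2: { [S → T . f] }  — shift
  I3: { [S → f . T S], [S → f .], [T → . num], [T → .] }  — shift, 2 reduces
  I4: { [S → num . num T], [T → num .] }  — shift, reduce
  I5: { [S → num num . T], [T → . num], [T → .] }  — shift, reduce
  I6: { [S → num num T .] }  — reduce
  I7: { [T → num .] }  — reduce
  I8: { [S → . T f], [S → . f T S], [S → . f], [S → . num num T], [S → f T . S], [T → . num], [T → .] }  — shift, reduce
  I9: { [S → f T S .] }  — reduce
  I10: { [S → T f .] }  — reduce

I3 contains complete items [S → f .], [T → .] — reduce-reduce conflict.

Answer: Yes — I3: [S → f .] vs [T → .]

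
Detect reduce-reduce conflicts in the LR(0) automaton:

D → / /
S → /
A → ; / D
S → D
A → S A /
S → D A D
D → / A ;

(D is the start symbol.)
A reduce-reduce conflict occurs when an LR(0) state has two complete items [A → α .] and [B → β .] — both call for a reduction, and with no lookahead the parser cannot choose between them.

Augment with D' → D and build the canonical LR(0) collection (I0 = CLOSURE({[D' → . D]}), then GOTO on every symbol after a dot until no new states appear). It has 16 states:
  I0: { [D → . / /], [D → . / A ;], [D' → . D] }  — shift
  I1: { [A → . ; / D], [A → . S A /], [D → . / /], [D → . / A ;], [D → / . /], [D → / . A ;], [S → . /], [S → . D A D], [S → . D] }  — shift
  I2: { [D' → D .] }  — accept
  I3: { [A → . ; / D], [A → . S A /], [D → . / /], [D → . / A ;], [D → / . /], [D → / . A ;], [D → / / .], [S → . /], [S → . D A D], [S → . D], [S → / .] }  — shift, 2 reduces
  I4: { [A → ; . / D] }  — shift
  I5: { [D → / A . ;] }  — shift
  I6: { [A → . ; / D], [A → . S A /], [D → . / /], [D → . / A ;], [S → . /], [S → . D A D], [S → . D], [S → D . A D], [S → D .] }  — shift, reduce
  I7: { [A → . ; / D], [A → . S A /], [A → S . A /], [D → . / /], [D → . / A ;], [S → . /], [S → . D A D], [S → . D] }  — shift
  I8: { [A → . ; / D], [A → . S A /], [D → . / /], [D → . / A ;], [D → / . /], [D → / . A ;], [S → . /], [S → . D A D], [S → . D], [S → / .] }  — shift, reduce
  I9: { [A → S A . /] }  — shift
  I10: { [A → S A / .] }  — reduce
  I11: { [D → . / /], [D → . / A ;], [S → D A . D] }  — shift
  I12: { [S → D A D .] }  — reduce
  I13: { [D → / A ; .] }  — reduce
  I14: { [A → ; / . D], [D → . / /], [D → . / A ;] }  — shift
  I15: { [A → ; / D .] }  — reduce

I3 contains complete items [D → / / .], [S → / .] — reduce-reduce conflict.

Answer: Yes — I3: [D → / / .] vs [S → / .]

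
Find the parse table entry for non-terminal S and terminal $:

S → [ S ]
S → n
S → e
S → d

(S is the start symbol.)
Empty (error entry)

To find M[S, $], we find productions for S where $ is in the predict set (PREDICT(N → α) = (FIRST(α) \ {ε}) ∪ (FOLLOW(N) if α ⇒* ε)).

S → [ S ]: PREDICT = { '[' }
S → n: PREDICT = { 'n' }
S → e: PREDICT = { 'e' }
S → d: PREDICT = { 'd' }

M[S, $] is empty (no production applies)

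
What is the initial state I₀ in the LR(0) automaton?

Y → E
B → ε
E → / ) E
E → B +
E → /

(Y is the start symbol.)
{ [B → .], [E → . / ) E], [E → . /], [E → . B +], [Y → . E], [Y' → . Y] }

First, augment the grammar with Y' → Y
I₀ = CLOSURE({ [Y' → . Y] }):
  [Y' → . Y] has the dot before Y: add [Y → . E]
  [Y → . E] has the dot before E: add [E → . / ) E], [E → . B +], [E → . /]
  [E → . B +] has the dot before B: add [B → .]
No further items can be added.

I₀ = { [B → .], [E → . / ) E], [E → . /], [E → . B +], [Y → . E], [Y' → . Y] }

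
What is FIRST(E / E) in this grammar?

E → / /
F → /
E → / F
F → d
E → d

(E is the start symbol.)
FIRST sets of the non-terminals involved (from the grammar, by fixed-point iteration):
  FIRST(E) = { '/', 'd' }

To compute FIRST(E / E), process the symbols left to right:
Symbol E is a non-terminal. Add FIRST(E) \ {ε} = { '/', 'd' }
E is not nullable (ε ∉ FIRST(E)), so stop here.
FIRST(E / E) = { '/', 'd' }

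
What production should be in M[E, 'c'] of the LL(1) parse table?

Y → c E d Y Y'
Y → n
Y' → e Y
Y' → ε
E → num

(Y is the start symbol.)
To find M[E, 'c'], we find productions for E where 'c' is in the predict set (PREDICT(N → α) = (FIRST(α) \ {ε}) ∪ (FOLLOW(N) if α ⇒* ε)).

E → num: PREDICT = { 'num' }

M[E, 'c'] is empty (no production applies)

Answer: Empty (error entry)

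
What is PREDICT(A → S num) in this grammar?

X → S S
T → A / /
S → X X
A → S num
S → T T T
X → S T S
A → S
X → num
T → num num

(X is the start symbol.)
PREDICT(A → S num) = (FIRST(RHS) \ {ε}) ∪ (FOLLOW(A) if ε ∈ FIRST(RHS), i.e. RHS ⇒* ε)
FIRST(S) = { 'num' }
FIRST(S num) = { 'num' }
ε ∉ FIRST(S num), so FOLLOW(A) is not added.
PREDICT(A → S num) = { 'num' }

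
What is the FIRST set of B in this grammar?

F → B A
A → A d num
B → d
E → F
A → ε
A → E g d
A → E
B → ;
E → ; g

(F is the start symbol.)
{ ';', 'd' }

From B → d:
  - d is a terminal: add 'd' and stop
From B → ;:
  - ';' is a terminal: add ';' and stop

Collecting: FIRST(B) = { ';', 'd' }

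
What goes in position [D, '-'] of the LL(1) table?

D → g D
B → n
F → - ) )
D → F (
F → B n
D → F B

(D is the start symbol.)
D → F (, D → F B

To find M[D, '-'], we find productions for D where '-' is in the predict set (PREDICT(N → α) = (FIRST(α) \ {ε}) ∪ (FOLLOW(N) if α ⇒* ε)).

Relevant sets:
  FIRST(F) = { '-', 'n' }

D → g D: PREDICT = { 'g' }
D → F (: PREDICT = { '-', 'n' }
  '-' is in predict set, so this production goes in M[D, '-']
D → F B: PREDICT = { '-', 'n' }
  '-' is in predict set, so this production goes in M[D, '-']

M[D, '-'] = D → F (, D → F B  (a multiply-defined cell — the grammar is not LL(1))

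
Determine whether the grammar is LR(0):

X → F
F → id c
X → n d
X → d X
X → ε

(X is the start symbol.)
Augment with X' → X and build the canonical LR(0) collection (I0 = CLOSURE({[X' → . X]}), then GOTO on every symbol after a dot until no new states appear). It has 9 states:
  I0: { [F → . id c], [X → . F], [X → . d X], [X → . n d], [X → .], [X' → . X] }  — shift, reduce
  I1: { [X → F .] }  — reduce
  I2: { [X' → X .] }  — accept
  I3: { [F → . id c], [X → . F], [X → . d X], [X → . n d], [X → .], [X → d . X] }  — shift, reduce
  I4: { [F → id . c] }  — shift
  I5: { [X → n . d] }  — shift
  I6: { [X → n d .] }  — reduce
  I7: { [F → id c .] }  — reduce
  I8: { [X → d X .] }  — reduce

Conflict in state I0:
  Shift-reduce conflict between [X → .] and [F → . id c]
So the grammar is NOT LR(0).

Answer: No. Shift-reduce conflict between [X → .] and [F → . id c]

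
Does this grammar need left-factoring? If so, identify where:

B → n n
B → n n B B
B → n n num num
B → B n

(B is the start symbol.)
Left-factoring is needed when two productions for the same non-terminal
share a common prefix on the right-hand side.

Productions for B:
  B → n n
  B → n n B B
  B → n n num num
  B → B n

Found common prefix 'n n' in productions for B

Answer: Yes, B has productions with common prefix 'n n'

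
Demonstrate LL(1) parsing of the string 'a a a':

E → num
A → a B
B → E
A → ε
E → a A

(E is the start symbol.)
LL(1) parsing maintains a stack (initially the start symbol over $) and the input. At each step: if the stack top is a terminal, match it against the current input token; if it is a non-terminal N, replace it with the RHS of M[N, lookahead] (the unique production whose predict set contains the lookahead).

Stack is shown with the top on the left.

Stack  Input    Action
----------------------
E $    a a a $  output E → a A
a A $  a a a $  match 'a'
A $    a a $    output A → a B
a B $  a a $    match 'a'
B $    a $      output B → E
E $    a $      output E → a A
a A $  a $      match 'a'
A $    $        output A → ε
$      $        accept

The string is accepted.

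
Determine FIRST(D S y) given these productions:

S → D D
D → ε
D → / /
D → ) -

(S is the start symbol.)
{ ')', '/', 'y' }

FIRST sets of the non-terminals involved (from the grammar, by fixed-point iteration):
  FIRST(D) = { ')', '/', ε }
  FIRST(S) = { ')', '/', ε }

To compute FIRST(D S y), process the symbols left to right:
Symbol D is a non-terminal. Add FIRST(D) \ {ε} = { ')', '/' }
D is nullable (ε ∈ FIRST(D)), continue to the next symbol.
Symbol S is a non-terminal. Add FIRST(S) \ {ε} = { ')', '/' }
S is nullable (ε ∈ FIRST(S)), continue to the next symbol.
Symbol y is a terminal. Add 'y' and stop.
FIRST(D S y) = { ')', '/', 'y' }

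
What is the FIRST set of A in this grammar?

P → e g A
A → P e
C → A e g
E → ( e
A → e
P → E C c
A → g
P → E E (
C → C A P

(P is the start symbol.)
{ '(', 'e', 'g' }

To compute FIRST(A), examine every production with A on the left-hand side, reading each right-hand side left to right until a non-nullable symbol is reached.

FIRST sets of the other non-terminals involved (by the same procedure, iterated to a fixed point):
  FIRST(P) = { '(', 'e' }

From A → P e:
  - P is a non-terminal: add FIRST(P) \ {ε} = { '(', 'e' }
    P is not nullable, so stop
From A → e:
  - e is a terminal: add 'e' and stop
From A → g:
  - g is a terminal: add 'g' and stop

Collecting: FIRST(A) = { '(', 'e', 'g' }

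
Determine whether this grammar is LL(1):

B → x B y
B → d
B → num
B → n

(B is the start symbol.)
Yes, the grammar is LL(1).

For B:
  PREDICT(B → x B y) = { 'x' }
  PREDICT(B → d) = { 'd' }
  PREDICT(B → num) = { 'num' }
  PREDICT(B → n) = { 'n' }

All predict sets are disjoint. The grammar IS LL(1).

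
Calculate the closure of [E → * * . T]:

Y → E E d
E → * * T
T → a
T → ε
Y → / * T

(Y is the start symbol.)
{ [E → * * . T], [T → . a], [T → .] }

To compute CLOSURE, for each item [A → α.Bβ] where B is a non-terminal, add [B → .γ] for all productions B → γ; repeat for the newly added items until nothing changes.

Start with: [E → * * . T]
  [E → * * . T] has the dot before T: add [T → . a], [T → .]
No further items can be added.

CLOSURE = { [E → * * . T], [T → . a], [T → .] }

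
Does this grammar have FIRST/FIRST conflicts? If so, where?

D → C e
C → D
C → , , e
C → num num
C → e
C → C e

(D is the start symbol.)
A FIRST/FIRST conflict occurs when two productions N → α and N → β for the same non-terminal have FIRST(α) ∩ FIRST(β) ≠ ∅ (with ε ∈ FIRST of a nullable right-hand side, so two nullable alternatives also conflict).

FIRST sets of the non-terminals at (or reachable through a nullable prefix from) the front of some alternative:
  FIRST(D) = { ',', 'e', 'num' }
  FIRST(C) = { ',', 'e', 'num' }

Productions for C:
  C → D: FIRST = { ',', 'e', 'num' }
  C → , , e: FIRST = { ',' }
  C → num num: FIRST = { 'num' }
  C → e: FIRST = { 'e' }
  C → C e: FIRST = { ',', 'e', 'num' }
D has only one production, so no FIRST/FIRST conflict is possible there.

Conflict for C: C → D and C → , , e
  Overlap: { ',' }
Conflict for C: C → D and C → num num
  Overlap: { 'num' }
Conflict for C: C → D and C → e
  Overlap: { 'e' }
Conflict for C: C → D and C → C e
  Overlap: { ',', 'e', 'num' }
Conflict for C: C → , , e and C → C e
  Overlap: { ',' }
Conflict for C: C → num num and C → C e
  Overlap: { 'num' }
Conflict for C: C → e and C → C e
  Overlap: { 'e' }

Answer: Yes. C → D / C → ',' ',' e on { ',' }; C → D / C → num num on { 'num' }; C → D / C → e on { 'e' }; C → D / C → C e on { ',', 'e', 'num' }; C → ',' ',' e / C → C e on { ',' }; C → num num / C → C e on { 'num' }; C → e / C → C e on { 'e' }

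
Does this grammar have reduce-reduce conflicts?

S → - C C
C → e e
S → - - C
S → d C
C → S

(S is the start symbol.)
No reduce-reduce conflicts

A reduce-reduce conflict occurs when an LR(0) state has two complete items [A → α .] and [B → β .] — both call for a reduction, and with no lookahead the parser cannot choose between them.

Augment with S' → S and build the canonical LR(0) collection (I0 = CLOSURE({[S' → . S]}), then GOTO on every symbol after a dot until no new states appear). It has 12 states:
  I0: { [S → . - - C], [S → . - C C], [S → . d C], [S' → . S] }  — shift
  I1: { [C → . S], [C → . e e], [S → - . - C], [S → - . C C], [S → . - - C], [S → . - C C], [S → . d C] }  — shift
  I2: { [S' → S .] }  — accept
  I3: { [C → . S], [C → . e e], [S → . - - C], [S → . - C C], [S → . d C], [S → d . C] }  — shift
  I4: { [S → d C .] }  — reduce
  I5: { [C → S .] }  — reduce
  I6: { [C → e . e] }  — shift
  I7: { [C → e e .] }  — reduce
  I8: { [C → . S], [C → . e e], [S → - - . C], [S → - . - C], [S → - . C C], [S → . - - C], [S → . - C C], [S → . d C] }  — shift
  I9: { [C → . S], [C → . e e], [S → - C . C], [S → . - - C], [S → . - C C], [S → . d C] }  — shift
  I10: { [S → - C C .] }  — reduce
  I11: { [C → . S], [C → . e e], [S → - - C .], [S → - C . C], [S → . - - C], [S → . - C C], [S → . d C] }  — shift, reduce

No state contains more than one complete item.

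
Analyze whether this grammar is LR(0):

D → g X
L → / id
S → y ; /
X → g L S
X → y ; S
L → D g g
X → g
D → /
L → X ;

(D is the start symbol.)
No. Shift-reduce conflict between [X → g .] and [D → . /]

A grammar is LR(0) if no state in the canonical LR(0) collection has:
  - both a shift item (dot before a terminal) and a complete item (shift-reduce conflict), or
  - two or more complete items (reduce-reduce conflict; the accept item [D' → D .] counts as a complete item here).

Augment with D' → D and build the canonical LR(0) collection (I0 = CLOSURE({[D' → . D]}), then GOTO on every symbol after a dot until no new states appear). It has 23 states:
  I0: { [D → . /], [D → . g X], [D' → . D] }  — shift
  I1: { [D → / .] }  — reduce
  I2: { [D' → D .] }  — accept
  I3: { [D → g . X], [X → . g L S], [X → . g], [X → . y ; S] }  — shift
  I4: { [D → g X .] }  — reduce
  I5: { [D → . /], [D → . g X], [L → . / id], [L → . D g g], [L → . X ;], [X → . g L S], [X → . g], [X → . y ; S], [X → g . L S], [X → g .] }  — shift, reduce
  I6: { [X → y . ; S] }  — shift
  I7: { [S → . y ; /], [X → y ; . S] }  — shift
  I8: { [X → y ; S .] }  — reduce
  I9: { [S → y . ; /] }  — shift
  I10: { [S → y ; . /] }  — shift
  I11: { [S → y ; / .] }  — reduce
  I12: { [D → / .], [L → / . id] }  — shift, reduce
  I13: { [L → D . g g] }  — shift
  I14: { [S → . y ; /], [X → g L . S] }  — shift
  I15: { [L → X . ;] }  — shift
  I16: { [D → . /], [D → . g X], [D → g . X], [L → . / id], [L → . D g g], [L → . X ;], [X → . g L S], [X → . g], [X → . y ; S], [X → g . L S], [X → g .] }  — shift, reduce
  I17: { [D → g X .], [L → X . ;] }  — shift, reduce
  I18: { [L → X ; .] }  — reduce
  I19: { [X → g L S .] }  — reduce
  I20: { [L → D g . g] }  — shift
  I21: { [L → D g g .] }  — reduce
  I22: { [L → / id .] }  — reduce

Conflict in state I5:
  Shift-reduce conflict between [X → g .] and [D → . /]
So the grammar is NOT LR(0).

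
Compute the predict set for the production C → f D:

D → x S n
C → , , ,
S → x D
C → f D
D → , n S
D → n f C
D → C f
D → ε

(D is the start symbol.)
{ 'f' }

PREDICT(C → f D) = (FIRST(RHS) \ {ε}) ∪ (FOLLOW(C) if ε ∈ FIRST(RHS), i.e. RHS ⇒* ε)
FIRST(f D) = { 'f' }
ε ∉ FIRST(f D), so FOLLOW(C) is not added.
PREDICT(C → f D) = { 'f' }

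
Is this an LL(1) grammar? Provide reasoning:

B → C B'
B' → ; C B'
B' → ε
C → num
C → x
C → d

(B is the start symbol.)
Yes, the grammar is LL(1).

A grammar is LL(1) if for each non-terminal N with multiple productions, the predict sets of those productions are pairwise disjoint, where PREDICT(N → α) = (FIRST(α) \ {ε}) ∪ (FOLLOW(N) if α ⇒* ε).

Relevant sets:
  FOLLOW(B') = { $ }

For B':
  PREDICT(B' → ';' C B') = { ';' }
  PREDICT(B' → ε) = { $ }
For C:
  PREDICT(C → num) = { 'num' }
  PREDICT(C → x) = { 'x' }
  PREDICT(C → d) = { 'd' }
B has a single production, so nothing to check there.

All predict sets are disjoint. The grammar IS LL(1).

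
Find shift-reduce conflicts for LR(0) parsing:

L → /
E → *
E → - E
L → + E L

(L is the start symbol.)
A shift-reduce conflict occurs when an LR(0) state has both:
  - a complete (reduce) item [A → α .] (dot at the end), and
  - a shift item [B → β . c γ] (dot before a terminal).

Augment with L' → L and build the canonical LR(0) collection (I0 = CLOSURE({[L' → . L]}), then GOTO on every symbol after a dot until no new states appear). It has 9 states:
  I0: { [L → . + E L], [L → . /], [L' → . L] }  — shift
  I1: { [E → . *], [E → . - E], [L → + . E L] }  — shift
  I2: { [L → / .] }  — reduce
  I3: { [L' → L .] }  — accept
  I4: { [E → * .] }  — reduce
  I5: { [E → - . E], [E → . *], [E → . - E] }  — shift
  I6: { [L → + E . L], [L → . + E L], [L → . /] }  — shift
  I7: { [L → + E L .] }  — reduce
  I8: { [E → - E .] }  — reduce

No state contains both a complete item and a shift item.

Answer: No shift-reduce conflicts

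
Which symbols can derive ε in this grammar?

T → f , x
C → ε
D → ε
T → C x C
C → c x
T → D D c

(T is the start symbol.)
A non-terminal is nullable if it can derive ε (the empty string): either it has an ε-production, or it has a production whose right-hand side consists entirely of nullable non-terminals.

ε-productions: C → ε, D → ε
So C, D are immediately nullable.
No further non-terminal can be added: every production for the remaining non-terminals contains a terminal or a non-nullable non-terminal.
Nullable = { 'C', 'D' }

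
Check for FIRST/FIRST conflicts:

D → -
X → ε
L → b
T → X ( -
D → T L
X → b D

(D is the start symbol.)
No FIRST/FIRST conflicts.

A FIRST/FIRST conflict occurs when two productions N → α and N → β for the same non-terminal have FIRST(α) ∩ FIRST(β) ≠ ∅ (with ε ∈ FIRST of a nullable right-hand side, so two nullable alternatives also conflict).

FIRST sets of the non-terminals at (or reachable through a nullable prefix from) the front of some alternative:
  FIRST(T) = { '(', 'b' }

Productions for D:
  D → -: FIRST = { '-' }
  D → T L: FIRST = { '(', 'b' }
Productions for X:
  X → ε: FIRST = { ε }
  X → b D: FIRST = { 'b' }
L, T have only one production, so no FIRST/FIRST conflict is possible there.

All alternatives of each non-terminal have pairwise disjoint FIRST sets.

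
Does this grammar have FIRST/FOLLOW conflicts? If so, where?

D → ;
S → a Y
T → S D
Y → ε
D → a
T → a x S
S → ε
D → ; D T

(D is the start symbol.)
Yes. S → a Y with FOLLOW(S) on { 'a' }

A FIRST/FOLLOW conflict occurs when a non-terminal N has a nullable alternative N → β (β ⇒* ε) and another alternative N → α with FIRST(α) ∩ FOLLOW(N) ≠ ∅: on such a lookahead the parser cannot decide between expanding α and letting N vanish via β.

Nullable non-terminals: S, Y.

S: nullable alternative(s) S → ε; FOLLOW(S) = { $, ';', 'a' }
  S → a Y: FIRST \ {ε} = { 'a' } — overlaps FOLLOW(S) on { 'a' }: CONFLICT
  S → ε: FIRST \ {ε} = { } — this is the only nullable alternative, skip
Y has a nullable alternative but only one production, so nothing to check.

D, T have no nullable alternative, so no FIRST/FOLLOW check is needed there.

So the grammar has 1 FIRST/FOLLOW conflict (marked CONFLICT above).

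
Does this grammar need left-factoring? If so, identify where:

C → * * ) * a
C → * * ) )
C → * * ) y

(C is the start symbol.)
Left-factoring is needed when two productions for the same non-terminal
share a common prefix on the right-hand side.

Productions for C:
  C → * * ) * a
  C → * * ) )
  C → * * ) y

Found common prefix '* * )' in productions for C

Answer: Yes, C has productions with common prefix '* * )'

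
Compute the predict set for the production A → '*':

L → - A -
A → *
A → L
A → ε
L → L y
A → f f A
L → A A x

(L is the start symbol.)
{ '*' }

PREDICT(A → '*') = (FIRST(RHS) \ {ε}) ∪ (FOLLOW(A) if ε ∈ FIRST(RHS), i.e. RHS ⇒* ε)
FIRST('*') = { '*' }
ε ∉ FIRST('*'), so FOLLOW(A) is not added.
PREDICT(A → '*') = { '*' }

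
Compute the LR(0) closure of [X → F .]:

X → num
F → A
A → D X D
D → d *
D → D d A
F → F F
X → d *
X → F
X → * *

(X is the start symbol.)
{ [X → F .] }

Start with: [X → F .]
The dot is at the end, so nothing is added.

CLOSURE = { [X → F .] }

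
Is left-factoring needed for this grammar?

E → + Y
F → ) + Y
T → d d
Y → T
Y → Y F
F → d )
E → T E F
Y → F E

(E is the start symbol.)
No, left-factoring is not needed

Left-factoring is needed when two productions for the same non-terminal
share a common prefix on the right-hand side.

Productions for E:
  E → + Y
  E → T E F
Productions for F:
  F → ) + Y
  F → d )
Productions for Y:
  Y → T
  Y → Y F
  Y → F E

No common prefixes found.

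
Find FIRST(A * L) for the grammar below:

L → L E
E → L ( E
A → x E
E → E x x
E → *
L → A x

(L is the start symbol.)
FIRST sets of the non-terminals involved (from the grammar, by fixed-point iteration):
  FIRST(A) = { 'x' }

To compute FIRST(A * L), process the symbols left to right:
Symbol A is a non-terminal. Add FIRST(A) \ {ε} = { 'x' }
A is not nullable (ε ∉ FIRST(A)), so stop here.
FIRST(A * L) = { 'x' }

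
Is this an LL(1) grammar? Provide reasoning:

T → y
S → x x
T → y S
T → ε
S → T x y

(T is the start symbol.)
Relevant sets:
  FIRST(T) = { 'y', ε }
  FOLLOW(T) = { $, 'x' }

For T:
  PREDICT(T → y) = { 'y' }
  PREDICT(T → y S) = { 'y' }
  PREDICT(T → ε) = { $, 'x' }
For S:
  PREDICT(S → x x) = { 'x' }
  PREDICT(S → T x y) = { 'x', 'y' }

Conflict found: Predict set conflict for T: { 'y' }
The grammar is NOT LL(1).

Answer: No. Predict set conflict for T: { 'y' }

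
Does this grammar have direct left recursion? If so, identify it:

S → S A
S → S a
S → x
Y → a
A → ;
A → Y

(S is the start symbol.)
Yes, S is left-recursive

Direct left recursion occurs when N → N α for some non-terminal N (the right-hand side begins with the left-hand side itself).

S → S A: LEFT RECURSIVE (starts with S)
S → S a: LEFT RECURSIVE (starts with S)
S → x: starts with x
Y → a: starts with a
A → ;: starts with ';'
A → Y: starts with Y

The grammar has direct left recursion on: S.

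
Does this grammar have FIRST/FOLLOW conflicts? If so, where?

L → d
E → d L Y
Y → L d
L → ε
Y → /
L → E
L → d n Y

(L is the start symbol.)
Yes. L → d with FOLLOW(L) on { 'd' }; L → E with FOLLOW(L) on { 'd' }; L → d n Y with FOLLOW(L) on { 'd' }

A FIRST/FOLLOW conflict occurs when a non-terminal N has a nullable alternative N → β (β ⇒* ε) and another alternative N → α with FIRST(α) ∩ FOLLOW(N) ≠ ∅: on such a lookahead the parser cannot decide between expanding α and letting N vanish via β.

Nullable non-terminals: L.
FIRST sets used below: FIRST(E) = { 'd' }

L: nullable alternative(s) L → ε; FOLLOW(L) = { $, '/', 'd' }
  L → d: FIRST \ {ε} = { 'd' } — overlaps FOLLOW(L) on { 'd' }: CONFLICT
  L → ε: FIRST \ {ε} = { } — this is the only nullable alternative, skip
  L → E: FIRST \ {ε} = { 'd' } — overlaps FOLLOW(L) on { 'd' }: CONFLICT
  L → d n Y: FIRST \ {ε} = { 'd' } — overlaps FOLLOW(L) on { 'd' }: CONFLICT

E, Y have no nullable alternative, so no FIRST/FOLLOW check is needed there.

So the grammar has 3 FIRST/FOLLOW conflicts (marked CONFLICT above).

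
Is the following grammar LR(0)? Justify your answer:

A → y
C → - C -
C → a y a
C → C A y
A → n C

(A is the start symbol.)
No. Shift-reduce conflict between [A → n C .] and [A → . n C]

Augment with A' → A and build the canonical LR(0) collection (I0 = CLOSURE({[A' → . A]}), then GOTO on every symbol after a dot until no new states appear). It has 13 states:
  I0: { [A → . n C], [A → . y], [A' → . A] }  — shift
  I1: { [A' → A .] }  — accept
  I2: { [A → n . C], [C → . - C -], [C → . C A y], [C → . a y a] }  — shift
  I3: { [A → y .] }  — reduce
  I4: { [C → - . C -], [C → . - C -], [C → . C A y], [C → . a y a] }  — shift
  I5: { [A → . n C], [A → . y], [A → n C .], [C → C . A y] }  — shift, reduce
  I6: { [C → a . y a] }  — shift
  I7: { [C → a y . a] }  — shift
  I8: { [C → a y a .] }  — reduce
  I9: { [C → C A . y] }  — shift
  I10: { [C → C A y .] }  — reduce
  I11: { [A → . n C], [A → . y], [C → - C . -], [C → C . A y] }  — shift
  I12: { [C → - C - .] }  — reduce

Conflict in state I5:
  Shift-reduce conflict between [A → n C .] and [A → . n C]
So the grammar is NOT LR(0).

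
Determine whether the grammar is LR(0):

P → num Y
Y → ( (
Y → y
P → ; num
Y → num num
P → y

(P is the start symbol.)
Yes, the grammar is LR(0)

Augment with P' → P and build the canonical LR(0) collection (I0 = CLOSURE({[P' → . P]}), then GOTO on every symbol after a dot until no new states appear). It has 12 states:
  I0: { [P → . ; num], [P → . num Y], [P → . y], [P' → . P] }  — shift
  I1: { [P → ; . num] }  — shift
  I2: { [P' → P .] }  — accept
  I3: { [P → num . Y], [Y → . ( (], [Y → . num num], [Y → . y] }  — shift
  I4: { [P → y .] }  — reduce
  I5: { [Y → ( . (] }  — shift
  I6: { [P → num Y .] }  — reduce
  I7: { [Y → num . num] }  — shift
  I8: { [Y → y .] }  — reduce
  I9: { [Y → num num .] }  — reduce
  I10: { [Y → ( ( .] }  — reduce
  I11: { [P → ; num .] }  — reduce

Every state is either a pure shift/goto state or contains exactly one complete item and nothing to shift — no conflicts. The grammar is LR(0).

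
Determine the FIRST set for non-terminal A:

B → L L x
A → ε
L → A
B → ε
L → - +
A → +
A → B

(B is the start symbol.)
{ '+', '-', 'x', ε }

To compute FIRST(A), examine every production with A on the left-hand side, reading each right-hand side left to right until a non-nullable symbol is reached.

FIRST sets of the other non-terminals involved (by the same procedure, iterated to a fixed point):
  FIRST(B) = { '+', '-', 'x', ε }

From A → ε:
  - ε-production, so ε ∈ FIRST(A)
From A → +:
  - '+' is a terminal: add '+' and stop
From A → B:
  - B is a non-terminal: add FIRST(B) \ {ε} = { '+', '-', 'x' }
    B is nullable and nothing follows, so the whole right-hand side can vanish: ε ∈ FIRST(A)

Collecting: FIRST(A) = { '+', '-', 'x', ε }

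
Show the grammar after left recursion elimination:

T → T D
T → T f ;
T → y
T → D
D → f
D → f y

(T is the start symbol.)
T → y T'
T → D T'
T' → D T'
T' → f ; T'
T' → ε
D → f
D → f y

T is directly left-recursive. The standard transformation for
  A → A α₁ | ... | A α_m | β₁ | ... | β_n
is
  A  → β₁ A' | ... | β_n A'
  A' → α₁ A' | ... | α_m A' | ε

T → y becomes T → y T'
T → D becomes T → D T'
T → T D becomes T' → D T'
T → T f ; becomes T' → f ; T'
Add T' → ε

Productions for other non-terminals are unchanged:
  D → f
  D → f y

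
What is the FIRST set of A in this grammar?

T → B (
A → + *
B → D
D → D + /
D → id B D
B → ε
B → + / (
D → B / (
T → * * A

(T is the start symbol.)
From A → + *:
  - '+' is a terminal: add '+' and stop

Collecting: FIRST(A) = { '+' }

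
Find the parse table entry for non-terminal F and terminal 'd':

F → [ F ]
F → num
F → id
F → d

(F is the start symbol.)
F → d

To find M[F, 'd'], we find productions for F where 'd' is in the predict set (PREDICT(N → α) = (FIRST(α) \ {ε}) ∪ (FOLLOW(N) if α ⇒* ε)).

F → [ F ]: PREDICT = { '[' }
F → num: PREDICT = { 'num' }
F → id: PREDICT = { 'id' }
F → d: PREDICT = { 'd' }
  'd' is in predict set, so this production goes in M[F, 'd']

M[F, 'd'] = F → d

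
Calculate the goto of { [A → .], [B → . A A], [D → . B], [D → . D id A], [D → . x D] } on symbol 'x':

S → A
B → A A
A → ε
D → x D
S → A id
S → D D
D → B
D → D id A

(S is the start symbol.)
{ [A → .], [B → . A A], [D → . B], [D → . D id A], [D → . x D], [D → x . D] }

GOTO(I, 'x') = CLOSURE({ [A → αX.β] : [A → α.Xβ] ∈ I, X = 'x' })

Items with dot before 'x', with the dot advanced:
  [D → . x D] → [D → x . D]
Closure of the advanced items:
  [D → x . D] has the dot before D: add [D → . x D], [D → . B], [D → . D id A]
  [D → . B] has the dot before B: add [B → . A A]
  [B → . A A] has the dot before A: add [A → .]

GOTO = { [A → .], [B → . A A], [D → . B], [D → . D id A], [D → . x D], [D → x . D] }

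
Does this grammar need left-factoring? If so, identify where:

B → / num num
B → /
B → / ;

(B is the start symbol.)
Yes, B has productions with common prefix '/'

Left-factoring is needed when two productions for the same non-terminal
share a common prefix on the right-hand side.

Productions for B:
  B → / num num
  B → /
  B → / ;

Found common prefix '/' in productions for B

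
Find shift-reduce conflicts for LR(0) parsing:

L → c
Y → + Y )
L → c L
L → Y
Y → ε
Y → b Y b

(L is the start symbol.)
Yes — I0: [Y → .] vs [L → . c]; I1: [Y → .] vs [Y → . + Y )]; I4: [Y → .] vs [Y → . + Y )]; I5: [L → c .] vs [L → . c]

A shift-reduce conflict occurs when an LR(0) state has both:
  - a complete (reduce) item [A → α .] (dot at the end), and
  - a shift item [B → β . c γ] (dot before a terminal).

Augment with L' → L and build the canonical LR(0) collection (I0 = CLOSURE({[L' → . L]}), then GOTO on every symbol after a dot until no new states appear). It has 11 states:
  I0: { [L → . Y], [L → . c L], [L → . c], [L' → . L], [Y → . + Y )], [Y → . b Y b], [Y → .] }  — shift, reduce
  I1: { [Y → + . Y )], [Y → . + Y )], [Y → . b Y b], [Y → .] }  — shift, reduce
  I2: { [L' → L .] }  — accept
  I3: { [L → Y .] }  — reduce
  I4: { [Y → . + Y )], [Y → . b Y b], [Y → .], [Y → b . Y b] }  — shift, reduce
  I5: { [L → . Y], [L → . c L], [L → . c], [L → c . L], [L → c .], [Y → . + Y )], [Y → . b Y b], [Y → .] }  — shift, 2 reduces
  I6: { [L → c L .] }  — reduce
  I7: { [Y → b Y . b] }  — shift
  I8: { [Y → b Y b .] }  — reduce
  I9: { [Y → + Y . )] }  — shift
  I10: { [Y → + Y ) .] }  — reduce

I0 contains reduce item [Y → .] and shift items [L → . c], [L → . c L], [Y → . + Y )], [Y → . b Y b] — shift-reduce conflict.
I1 contains reduce item [Y → .] and shift items [Y → . + Y )], [Y → . b Y b] — shift-reduce conflict.
I4 contains reduce item [Y → .] and shift items [Y → . + Y )], [Y → . b Y b] — shift-reduce conflict.
I5 contains reduce items [L → c .], [Y → .] and shift items [L → . c], [L → . c L], [Y → . + Y )], [Y → . b Y b] — shift-reduce conflict.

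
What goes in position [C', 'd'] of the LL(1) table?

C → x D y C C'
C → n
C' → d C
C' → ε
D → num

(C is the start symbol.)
To find M[C', 'd'], we find productions for C' where 'd' is in the predict set (PREDICT(N → α) = (FIRST(α) \ {ε}) ∪ (FOLLOW(N) if α ⇒* ε)).

Relevant sets:
  FOLLOW(C') = { $, 'd' }

C' → d C: PREDICT = { 'd' }
  'd' is in predict set, so this production goes in M[C', 'd']
C' → ε: PREDICT = { $, 'd' }
  'd' is in predict set, so this production goes in M[C', 'd']

M[C', 'd'] = C' → d C, C' → ε  (a multiply-defined cell — the grammar is not LL(1))

Answer: C' → d C, C' → ε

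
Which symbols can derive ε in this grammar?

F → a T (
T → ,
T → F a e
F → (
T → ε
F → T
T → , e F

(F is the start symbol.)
{ 'F', 'T' }

ε-productions: T → ε
So T is immediately nullable.
F → T: every symbol on the right is nullable, so F is nullable too.
Every non-terminal is now nullable.
Nullable = { 'F', 'T' }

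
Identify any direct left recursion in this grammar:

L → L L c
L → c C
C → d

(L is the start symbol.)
Direct left recursion occurs when N → N α for some non-terminal N (the right-hand side begins with the left-hand side itself).

L → L L c: LEFT RECURSIVE (starts with L)
L → c C: starts with c
C → d: starts with d

The grammar has direct left recursion on: L.

Answer: Yes, L is left-recursive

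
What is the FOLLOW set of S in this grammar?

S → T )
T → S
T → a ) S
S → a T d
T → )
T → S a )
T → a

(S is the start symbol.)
{ $, ')', 'a', 'd' }

S is the start symbol, so $ ∈ FOLLOW(S).
In T → S: S is at the end, add FOLLOW(T)
In T → a ) S: S is at the end, add FOLLOW(T)
In T → S a ): S is followed by a ')', add FIRST(a ')') \ {ε} = { 'a' }

The FOLLOW sets referred to above (computed the same way, to a fixed point):
  FOLLOW(T) = { ')', 'd' }

Taking the union: FOLLOW(S) = { $, ')', 'a', 'd' }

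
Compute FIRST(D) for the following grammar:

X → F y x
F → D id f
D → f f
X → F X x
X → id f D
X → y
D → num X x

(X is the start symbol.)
To compute FIRST(D), examine every production with D on the left-hand side, reading each right-hand side left to right until a non-nullable symbol is reached.

From D → f f:
  - f is a terminal: add 'f' and stop
From D → num X x:
  - num is a terminal: add 'num' and stop

Collecting: FIRST(D) = { 'f', 'num' }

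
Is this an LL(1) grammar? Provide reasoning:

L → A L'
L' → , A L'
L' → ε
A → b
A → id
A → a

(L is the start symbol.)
Yes, the grammar is LL(1).

A grammar is LL(1) if for each non-terminal N with multiple productions, the predict sets of those productions are pairwise disjoint, where PREDICT(N → α) = (FIRST(α) \ {ε}) ∪ (FOLLOW(N) if α ⇒* ε).

Relevant sets:
  FOLLOW(L') = { $ }

For L':
  PREDICT(L' → ',' A L') = { ',' }
  PREDICT(L' → ε) = { $ }
For A:
  PREDICT(A → b) = { 'b' }
  PREDICT(A → id) = { 'id' }
  PREDICT(A → a) = { 'a' }
L has a single production, so nothing to check there.

All predict sets are disjoint. The grammar IS LL(1).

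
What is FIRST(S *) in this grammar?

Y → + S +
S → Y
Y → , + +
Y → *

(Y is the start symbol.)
FIRST sets of the non-terminals involved (from the grammar, by fixed-point iteration):
  FIRST(S) = { '*', '+', ',' }

To compute FIRST(S *), process the symbols left to right:
Symbol S is a non-terminal. Add FIRST(S) \ {ε} = { '*', '+', ',' }
S is not nullable (ε ∉ FIRST(S)), so stop here.
FIRST(S *) = { '*', '+', ',' }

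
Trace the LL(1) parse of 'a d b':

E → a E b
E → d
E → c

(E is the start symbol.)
LL(1) parsing maintains a stack (initially the start symbol over $) and the input. At each step: if the stack top is a terminal, match it against the current input token; if it is a non-terminal N, replace it with the RHS of M[N, lookahead] (the unique production whose predict set contains the lookahead).

Stack is shown with the top on the left.

Stack    Input    Action
------------------------
E $      a d b $  output E → a E b
a E b $  a d b $  match 'a'
E b $    d b $    output E → d
d b $    d b $    match 'd'
b $      b $      match 'b'
$        $        accept

The string is accepted.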